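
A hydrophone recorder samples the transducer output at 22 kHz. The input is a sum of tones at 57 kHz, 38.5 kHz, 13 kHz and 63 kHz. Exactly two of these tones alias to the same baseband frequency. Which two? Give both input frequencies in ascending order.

fs/2 = 11 kHz.
57 kHz mod fs = 13 kHz.
13 kHz > fs/2 = 11 kHz, folds to fs − 13 kHz = 9 kHz.
38.5 kHz mod fs = 16.5 kHz.
16.5 kHz > fs/2 = 11 kHz, folds to fs − 16.5 kHz = 5.5 kHz.
13 kHz > fs/2 = 11 kHz, folds to fs − 13 kHz = 9 kHz.
63 kHz mod fs = 19 kHz.
19 kHz > fs/2 = 11 kHz, folds to fs − 19 kHz = 3 kHz.
13 kHz and 57 kHz both map to 9 kHz.

13 kHz, 57 kHz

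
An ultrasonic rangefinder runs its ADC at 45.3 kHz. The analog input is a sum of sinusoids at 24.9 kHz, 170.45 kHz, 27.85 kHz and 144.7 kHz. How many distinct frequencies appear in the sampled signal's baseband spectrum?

4

fs/2 = 22.65 kHz.
24.9 kHz > fs/2 = 22.65 kHz, folds to fs − 24.9 kHz = 20.4 kHz.
170.45 kHz mod fs = 34.55 kHz.
34.55 kHz > fs/2 = 22.65 kHz, folds to fs − 34.55 kHz = 10.75 kHz.
27.85 kHz > fs/2 = 22.65 kHz, folds to fs − 27.85 kHz = 17.45 kHz.
144.7 kHz mod fs = 8.8 kHz.
8.8 kHz ≤ fs/2 = 22.65 kHz, appears at 8.8 kHz.
Distinct values: {8.8 kHz, 10.75 kHz, 17.45 kHz, 20.4 kHz} → 4.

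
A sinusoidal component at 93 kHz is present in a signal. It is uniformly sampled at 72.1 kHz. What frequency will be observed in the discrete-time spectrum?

20.9 kHz

93 kHz mod fs = 20.9 kHz.
20.9 kHz ≤ fs/2 = 36.05 kHz, appears at 20.9 kHz.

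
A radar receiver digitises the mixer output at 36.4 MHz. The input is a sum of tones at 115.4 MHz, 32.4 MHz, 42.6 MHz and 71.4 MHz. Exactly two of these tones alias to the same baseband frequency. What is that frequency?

fs/2 = 18.2 MHz.
115.4 MHz mod fs = 6.2 MHz.
6.2 MHz ≤ fs/2 = 18.2 MHz, appears at 6.2 MHz.
32.4 MHz > fs/2 = 18.2 MHz, folds to fs − 32.4 MHz = 4 MHz.
42.6 MHz mod fs = 6.2 MHz.
6.2 MHz ≤ fs/2 = 18.2 MHz, appears at 6.2 MHz.
71.4 MHz mod fs = 35 MHz.
35 MHz > fs/2 = 18.2 MHz, folds to fs − 35 MHz = 1.4 MHz.
42.6 MHz and 115.4 MHz both map to 6.2 MHz.

6.2 MHz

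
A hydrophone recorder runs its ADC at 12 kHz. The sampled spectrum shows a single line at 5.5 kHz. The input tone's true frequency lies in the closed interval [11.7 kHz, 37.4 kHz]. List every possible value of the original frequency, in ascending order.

Frequencies that alias to 5.5 kHz are k·fs ± 5.5 kHz for integer k ≥ 0.
k=0: 5.5 kHz.
k=1: 6.5 kHz, 17.5 kHz.
k=2: 18.5 kHz, 29.5 kHz.
k=3: 30.5 kHz, 41.5 kHz.
k=4: 42.5 kHz, 53.5 kHz.
Within [11.7 kHz, 37.4 kHz]: 17.5 kHz, 18.5 kHz, 29.5 kHz, 30.5 kHz.

17.5 kHz, 18.5 kHz, 29.5 kHz, 30.5 kHz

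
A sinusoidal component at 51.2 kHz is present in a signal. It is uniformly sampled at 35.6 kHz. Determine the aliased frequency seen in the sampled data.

51.2 kHz mod fs = 15.6 kHz.
15.6 kHz ≤ fs/2 = 17.8 kHz, appears at 15.6 kHz.

15.6 kHz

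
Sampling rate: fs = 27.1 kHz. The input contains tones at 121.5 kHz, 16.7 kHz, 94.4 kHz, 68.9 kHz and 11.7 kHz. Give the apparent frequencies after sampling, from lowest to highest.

fs/2 = 13.55 kHz.
121.5 kHz mod fs = 13.1 kHz.
13.1 kHz ≤ fs/2 = 13.55 kHz, appears at 13.1 kHz.
16.7 kHz > fs/2 = 13.55 kHz, folds to fs − 16.7 kHz = 10.4 kHz.
94.4 kHz mod fs = 13.1 kHz.
13.1 kHz ≤ fs/2 = 13.55 kHz, appears at 13.1 kHz.
68.9 kHz mod fs = 14.7 kHz.
14.7 kHz > fs/2 = 13.55 kHz, folds to fs − 14.7 kHz = 12.4 kHz.
11.7 kHz ≤ fs/2 = 13.55 kHz, passes unchanged.
Distinct values: {10.4 kHz, 11.7 kHz, 12.4 kHz, 13.1 kHz}.

10.4 kHz, 11.7 kHz, 12.4 kHz, 13.1 kHz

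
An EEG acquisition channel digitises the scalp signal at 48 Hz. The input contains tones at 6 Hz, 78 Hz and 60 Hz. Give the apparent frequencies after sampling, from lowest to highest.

fs/2 = 24 Hz.
6 Hz ≤ fs/2 = 24 Hz, passes unchanged.
78 Hz mod fs = 30 Hz.
30 Hz > fs/2 = 24 Hz, folds to fs − 30 Hz = 18 Hz.
60 Hz mod fs = 12 Hz.
12 Hz ≤ fs/2 = 24 Hz, appears at 12 Hz.
Distinct values: {6 Hz, 12 Hz, 18 Hz}.

6 Hz, 12 Hz, 18 Hz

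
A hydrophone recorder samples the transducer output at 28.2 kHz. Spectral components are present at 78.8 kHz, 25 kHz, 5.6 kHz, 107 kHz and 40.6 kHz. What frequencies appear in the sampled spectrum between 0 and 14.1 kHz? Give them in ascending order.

fs/2 = 14.1 kHz.
78.8 kHz mod fs = 22.4 kHz.
22.4 kHz > fs/2 = 14.1 kHz, folds to fs − 22.4 kHz = 5.8 kHz.
25 kHz > fs/2 = 14.1 kHz, folds to fs − 25 kHz = 3.2 kHz.
5.6 kHz ≤ fs/2 = 14.1 kHz, passes unchanged.
107 kHz mod fs = 22.4 kHz.
22.4 kHz > fs/2 = 14.1 kHz, folds to fs − 22.4 kHz = 5.8 kHz.
40.6 kHz mod fs = 12.4 kHz.
12.4 kHz ≤ fs/2 = 14.1 kHz, appears at 12.4 kHz.
Distinct values: {3.2 kHz, 5.6 kHz, 5.8 kHz, 12.4 kHz}.

3.2 kHz, 5.6 kHz, 5.8 kHz, 12.4 kHz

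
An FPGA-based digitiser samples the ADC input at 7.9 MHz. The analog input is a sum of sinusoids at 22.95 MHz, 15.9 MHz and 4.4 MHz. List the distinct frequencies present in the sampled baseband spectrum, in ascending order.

0.1 MHz, 0.75 MHz, 3.5 MHz

fs/2 = 3.95 MHz.
22.95 MHz mod fs = 7.15 MHz.
7.15 MHz > fs/2 = 3.95 MHz, folds to fs − 7.15 MHz = 0.75 MHz.
15.9 MHz mod fs = 0.1 MHz.
0.1 MHz ≤ fs/2 = 3.95 MHz, appears at 0.1 MHz.
4.4 MHz > fs/2 = 3.95 MHz, folds to fs − 4.4 MHz = 3.5 MHz.
Distinct values: {0.1 MHz, 0.75 MHz, 3.5 MHz}.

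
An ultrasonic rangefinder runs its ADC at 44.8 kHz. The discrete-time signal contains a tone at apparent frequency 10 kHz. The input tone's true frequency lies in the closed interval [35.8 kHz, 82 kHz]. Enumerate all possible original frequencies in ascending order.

54.8 kHz, 79.6 kHz

Frequencies that alias to 10 kHz are k·fs ± 10 kHz for integer k ≥ 0.
k=0: 10 kHz.
k=1: 34.8 kHz, 54.8 kHz.
k=2: 79.6 kHz, 99.6 kHz.
k=3: 124.4 kHz, 144.4 kHz.
Within [35.8 kHz, 82 kHz]: 54.8 kHz, 79.6 kHz.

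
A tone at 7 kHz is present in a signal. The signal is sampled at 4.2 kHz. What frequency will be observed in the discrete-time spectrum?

7 kHz mod fs = 2.8 kHz.
2.8 kHz > fs/2 = 2.1 kHz, folds to fs − 2.8 kHz = 1.4 kHz.

1.4 kHz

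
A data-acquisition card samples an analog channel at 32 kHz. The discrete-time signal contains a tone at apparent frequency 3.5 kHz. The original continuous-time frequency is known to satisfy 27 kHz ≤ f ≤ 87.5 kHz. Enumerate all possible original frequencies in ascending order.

Frequencies that alias to 3.5 kHz are k·fs ± 3.5 kHz for integer k ≥ 0.
k=0: 3.5 kHz.
k=1: 28.5 kHz, 35.5 kHz.
k=2: 60.5 kHz, 67.5 kHz.
k=3: 92.5 kHz, 99.5 kHz.
Within [27 kHz, 87.5 kHz]: 28.5 kHz, 35.5 kHz, 60.5 kHz, 67.5 kHz.

28.5 kHz, 35.5 kHz, 60.5 kHz, 67.5 kHz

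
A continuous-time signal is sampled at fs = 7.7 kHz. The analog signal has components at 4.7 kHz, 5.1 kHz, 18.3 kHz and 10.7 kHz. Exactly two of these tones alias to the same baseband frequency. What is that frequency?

fs/2 = 3.85 kHz.
4.7 kHz > fs/2 = 3.85 kHz, folds to fs − 4.7 kHz = 3 kHz.
5.1 kHz > fs/2 = 3.85 kHz, folds to fs − 5.1 kHz = 2.6 kHz.
18.3 kHz mod fs = 2.9 kHz.
2.9 kHz ≤ fs/2 = 3.85 kHz, appears at 2.9 kHz.
10.7 kHz mod fs = 3 kHz.
3 kHz ≤ fs/2 = 3.85 kHz, appears at 3 kHz.
4.7 kHz and 10.7 kHz both map to 3 kHz.

3 kHz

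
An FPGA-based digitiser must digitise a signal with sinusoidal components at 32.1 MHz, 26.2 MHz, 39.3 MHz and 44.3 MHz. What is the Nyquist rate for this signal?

Highest-frequency component: 44.3 MHz.
Nyquist rate = 2 × 44.3 MHz = 88.6 MHz.

88.6 MHz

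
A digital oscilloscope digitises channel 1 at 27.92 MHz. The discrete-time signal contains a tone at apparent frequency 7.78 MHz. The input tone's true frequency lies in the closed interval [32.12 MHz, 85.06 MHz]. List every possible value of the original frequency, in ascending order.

Frequencies that alias to 7.78 MHz are k·fs ± 7.78 MHz for integer k ≥ 0.
k=0: 7.78 MHz.
k=1: 20.14 MHz, 35.7 MHz.
k=2: 48.06 MHz, 63.62 MHz.
k=3: 75.98 MHz, 91.54 MHz.
k=4: 103.9 MHz, 119.46 MHz.
Within [32.12 MHz, 85.06 MHz]: 35.7 MHz, 48.06 MHz, 63.62 MHz, 75.98 MHz.

35.7 MHz, 48.06 MHz, 63.62 MHz, 75.98 MHz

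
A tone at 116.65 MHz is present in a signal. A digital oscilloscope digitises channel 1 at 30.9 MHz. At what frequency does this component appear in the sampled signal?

116.65 MHz mod fs = 23.95 MHz.
23.95 MHz > fs/2 = 15.45 MHz, folds to fs − 23.95 MHz = 6.95 MHz.

6.95 MHz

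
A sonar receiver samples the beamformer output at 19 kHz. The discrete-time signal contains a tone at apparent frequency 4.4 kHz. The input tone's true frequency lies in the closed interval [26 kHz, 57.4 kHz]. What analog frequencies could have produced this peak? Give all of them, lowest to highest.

33.6 kHz, 42.4 kHz, 52.6 kHz

Frequencies that alias to 4.4 kHz are k·fs ± 4.4 kHz for integer k ≥ 0.
k=0: 4.4 kHz.
k=1: 14.6 kHz, 23.4 kHz.
k=2: 33.6 kHz, 42.4 kHz.
k=3: 52.6 kHz, 61.4 kHz.
k=4: 71.6 kHz, 80.4 kHz.
Within [26 kHz, 57.4 kHz]: 33.6 kHz, 42.4 kHz, 52.6 kHz.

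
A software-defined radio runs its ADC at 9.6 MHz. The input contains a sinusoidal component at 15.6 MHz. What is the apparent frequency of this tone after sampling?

3.6 MHz

15.6 MHz mod fs = 6 MHz.
6 MHz > fs/2 = 4.8 MHz, folds to fs − 6 MHz = 3.6 MHz.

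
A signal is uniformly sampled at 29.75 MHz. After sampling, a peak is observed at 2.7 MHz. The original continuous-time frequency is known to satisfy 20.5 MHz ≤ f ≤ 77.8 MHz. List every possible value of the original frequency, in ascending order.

27.05 MHz, 32.45 MHz, 56.8 MHz, 62.2 MHz

Frequencies that alias to 2.7 MHz are k·fs ± 2.7 MHz for integer k ≥ 0.
k=0: 2.7 MHz.
k=1: 27.05 MHz, 32.45 MHz.
k=2: 56.8 MHz, 62.2 MHz.
k=3: 86.55 MHz, 91.95 MHz.
Within [20.5 MHz, 77.8 MHz]: 27.05 MHz, 32.45 MHz, 56.8 MHz, 62.2 MHz.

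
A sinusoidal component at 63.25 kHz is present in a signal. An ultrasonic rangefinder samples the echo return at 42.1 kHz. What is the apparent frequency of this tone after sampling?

63.25 kHz mod fs = 21.15 kHz.
21.15 kHz > fs/2 = 21.05 kHz, folds to fs − 21.15 kHz = 20.95 kHz.

20.95 kHz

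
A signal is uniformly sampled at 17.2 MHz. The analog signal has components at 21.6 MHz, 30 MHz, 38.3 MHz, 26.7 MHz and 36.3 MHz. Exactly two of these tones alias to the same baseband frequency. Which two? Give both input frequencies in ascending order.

21.6 MHz, 30 MHz

fs/2 = 8.6 MHz.
21.6 MHz mod fs = 4.4 MHz.
4.4 MHz ≤ fs/2 = 8.6 MHz, appears at 4.4 MHz.
30 MHz mod fs = 12.8 MHz.
12.8 MHz > fs/2 = 8.6 MHz, folds to fs − 12.8 MHz = 4.4 MHz.
38.3 MHz mod fs = 3.9 MHz.
3.9 MHz ≤ fs/2 = 8.6 MHz, appears at 3.9 MHz.
26.7 MHz mod fs = 9.5 MHz.
9.5 MHz > fs/2 = 8.6 MHz, folds to fs − 9.5 MHz = 7.7 MHz.
36.3 MHz mod fs = 1.9 MHz.
1.9 MHz ≤ fs/2 = 8.6 MHz, appears at 1.9 MHz.
21.6 MHz and 30 MHz both map to 4.4 MHz.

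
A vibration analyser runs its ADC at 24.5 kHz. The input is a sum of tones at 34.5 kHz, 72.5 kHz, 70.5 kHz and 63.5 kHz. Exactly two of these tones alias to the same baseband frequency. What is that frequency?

10 kHz

fs/2 = 12.25 kHz.
34.5 kHz mod fs = 10 kHz.
10 kHz ≤ fs/2 = 12.25 kHz, appears at 10 kHz.
72.5 kHz mod fs = 23.5 kHz.
23.5 kHz > fs/2 = 12.25 kHz, folds to fs − 23.5 kHz = 1 kHz.
70.5 kHz mod fs = 21.5 kHz.
21.5 kHz > fs/2 = 12.25 kHz, folds to fs − 21.5 kHz = 3 kHz.
63.5 kHz mod fs = 14.5 kHz.
14.5 kHz > fs/2 = 12.25 kHz, folds to fs − 14.5 kHz = 10 kHz.
34.5 kHz and 63.5 kHz both map to 10 kHz.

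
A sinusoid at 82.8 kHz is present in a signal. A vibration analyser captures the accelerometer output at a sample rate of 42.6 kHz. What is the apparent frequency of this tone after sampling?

82.8 kHz mod fs = 40.2 kHz.
40.2 kHz > fs/2 = 21.3 kHz, folds to fs − 40.2 kHz = 2.4 kHz.

2.4 kHz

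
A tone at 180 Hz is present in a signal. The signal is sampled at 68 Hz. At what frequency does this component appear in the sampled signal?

180 Hz mod fs = 44 Hz.
44 Hz > fs/2 = 34 Hz, folds to fs − 44 Hz = 24 Hz.

24 Hz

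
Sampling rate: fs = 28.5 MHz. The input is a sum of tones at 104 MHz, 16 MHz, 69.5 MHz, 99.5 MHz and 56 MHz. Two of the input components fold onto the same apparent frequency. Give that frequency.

12.5 MHz

fs/2 = 14.25 MHz.
104 MHz mod fs = 18.5 MHz.
18.5 MHz > fs/2 = 14.25 MHz, folds to fs − 18.5 MHz = 10 MHz.
16 MHz > fs/2 = 14.25 MHz, folds to fs − 16 MHz = 12.5 MHz.
69.5 MHz mod fs = 12.5 MHz.
12.5 MHz ≤ fs/2 = 14.25 MHz, appears at 12.5 MHz.
99.5 MHz mod fs = 14 MHz.
14 MHz ≤ fs/2 = 14.25 MHz, appears at 14 MHz.
56 MHz mod fs = 27.5 MHz.
27.5 MHz > fs/2 = 14.25 MHz, folds to fs − 27.5 MHz = 1 MHz.
16 MHz and 69.5 MHz both map to 12.5 MHz.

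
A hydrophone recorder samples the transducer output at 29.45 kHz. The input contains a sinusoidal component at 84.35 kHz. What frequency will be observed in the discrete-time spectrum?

4 kHz

84.35 kHz mod fs = 25.45 kHz.
25.45 kHz > fs/2 = 14.725 kHz, folds to fs − 25.45 kHz = 4 kHz.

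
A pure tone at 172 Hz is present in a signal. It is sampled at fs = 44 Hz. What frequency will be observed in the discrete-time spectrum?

4 Hz

172 Hz mod fs = 40 Hz.
40 Hz > fs/2 = 22 Hz, folds to fs − 40 Hz = 4 Hz.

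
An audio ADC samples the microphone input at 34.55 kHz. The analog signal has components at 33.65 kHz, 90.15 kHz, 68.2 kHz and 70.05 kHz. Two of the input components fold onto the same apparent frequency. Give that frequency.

0.9 kHz

fs/2 = 17.275 kHz.
33.65 kHz > fs/2 = 17.275 kHz, folds to fs − 33.65 kHz = 0.9 kHz.
90.15 kHz mod fs = 21.05 kHz.
21.05 kHz > fs/2 = 17.275 kHz, folds to fs − 21.05 kHz = 13.5 kHz.
68.2 kHz mod fs = 33.65 kHz.
33.65 kHz > fs/2 = 17.275 kHz, folds to fs − 33.65 kHz = 0.9 kHz.
70.05 kHz mod fs = 0.95 kHz.
0.95 kHz ≤ fs/2 = 17.275 kHz, appears at 0.95 kHz.
33.65 kHz and 68.2 kHz both map to 0.9 kHz.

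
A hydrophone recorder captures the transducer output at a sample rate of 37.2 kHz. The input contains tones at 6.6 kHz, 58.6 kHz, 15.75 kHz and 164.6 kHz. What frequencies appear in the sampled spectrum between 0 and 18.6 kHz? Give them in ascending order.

fs/2 = 18.6 kHz.
6.6 kHz ≤ fs/2 = 18.6 kHz, passes unchanged.
58.6 kHz mod fs = 21.4 kHz.
21.4 kHz > fs/2 = 18.6 kHz, folds to fs − 21.4 kHz = 15.8 kHz.
15.75 kHz ≤ fs/2 = 18.6 kHz, passes unchanged.
164.6 kHz mod fs = 15.8 kHz.
15.8 kHz ≤ fs/2 = 18.6 kHz, appears at 15.8 kHz.
Distinct values: {6.6 kHz, 15.75 kHz, 15.8 kHz}.

6.6 kHz, 15.75 kHz, 15.8 kHz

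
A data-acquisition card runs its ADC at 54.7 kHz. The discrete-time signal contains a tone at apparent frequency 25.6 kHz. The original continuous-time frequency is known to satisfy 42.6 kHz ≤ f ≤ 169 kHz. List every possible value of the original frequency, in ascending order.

Frequencies that alias to 25.6 kHz are k·fs ± 25.6 kHz for integer k ≥ 0.
k=0: 25.6 kHz.
k=1: 29.1 kHz, 80.3 kHz.
k=2: 83.8 kHz, 135 kHz.
k=3: 138.5 kHz, 189.7 kHz.
k=4: 193.2 kHz, 244.4 kHz.
Within [42.6 kHz, 169 kHz]: 80.3 kHz, 83.8 kHz, 135 kHz, 138.5 kHz.

80.3 kHz, 83.8 kHz, 135 kHz, 138.5 kHz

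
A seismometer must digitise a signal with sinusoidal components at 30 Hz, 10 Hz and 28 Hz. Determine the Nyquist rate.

Highest-frequency component: 30 Hz.
Nyquist rate = 2 × 30 Hz = 60 Hz.

60 Hz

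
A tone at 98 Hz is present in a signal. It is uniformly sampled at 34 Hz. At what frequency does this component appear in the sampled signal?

4 Hz

98 Hz mod fs = 30 Hz.
30 Hz > fs/2 = 17 Hz, folds to fs − 30 Hz = 4 Hz.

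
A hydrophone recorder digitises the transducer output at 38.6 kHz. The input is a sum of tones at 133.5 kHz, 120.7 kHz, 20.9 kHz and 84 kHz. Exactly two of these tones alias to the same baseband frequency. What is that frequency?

fs/2 = 19.3 kHz.
133.5 kHz mod fs = 17.7 kHz.
17.7 kHz ≤ fs/2 = 19.3 kHz, appears at 17.7 kHz.
120.7 kHz mod fs = 4.9 kHz.
4.9 kHz ≤ fs/2 = 19.3 kHz, appears at 4.9 kHz.
20.9 kHz > fs/2 = 19.3 kHz, folds to fs − 20.9 kHz = 17.7 kHz.
84 kHz mod fs = 6.8 kHz.
6.8 kHz ≤ fs/2 = 19.3 kHz, appears at 6.8 kHz.
20.9 kHz and 133.5 kHz both map to 17.7 kHz.

17.7 kHz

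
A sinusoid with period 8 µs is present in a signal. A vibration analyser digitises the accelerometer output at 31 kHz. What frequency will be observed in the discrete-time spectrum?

T = 8 µs → f = 1/T = 125 kHz.
125 kHz mod fs = 1 kHz.
1 kHz ≤ fs/2 = 15.5 kHz, appears at 1 kHz.

1 kHz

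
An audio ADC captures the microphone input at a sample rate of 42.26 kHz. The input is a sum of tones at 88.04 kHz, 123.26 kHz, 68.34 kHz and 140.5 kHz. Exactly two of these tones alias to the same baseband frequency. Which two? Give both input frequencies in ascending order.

fs/2 = 21.13 kHz.
88.04 kHz mod fs = 3.52 kHz.
3.52 kHz ≤ fs/2 = 21.13 kHz, appears at 3.52 kHz.
123.26 kHz mod fs = 38.74 kHz.
38.74 kHz > fs/2 = 21.13 kHz, folds to fs − 38.74 kHz = 3.52 kHz.
68.34 kHz mod fs = 26.08 kHz.
26.08 kHz > fs/2 = 21.13 kHz, folds to fs − 26.08 kHz = 16.18 kHz.
140.5 kHz mod fs = 13.72 kHz.
13.72 kHz ≤ fs/2 = 21.13 kHz, appears at 13.72 kHz.
88.04 kHz and 123.26 kHz both map to 3.52 kHz.

88.04 kHz, 123.26 kHz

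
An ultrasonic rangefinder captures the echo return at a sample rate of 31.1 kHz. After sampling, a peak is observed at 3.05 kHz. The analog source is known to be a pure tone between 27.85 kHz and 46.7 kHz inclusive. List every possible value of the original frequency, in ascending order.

Frequencies that alias to 3.05 kHz are k·fs ± 3.05 kHz for integer k ≥ 0.
k=0: 3.05 kHz.
k=1: 28.05 kHz, 34.15 kHz.
k=2: 59.15 kHz, 65.25 kHz.
Within [27.85 kHz, 46.7 kHz]: 28.05 kHz, 34.15 kHz.

28.05 kHz, 34.15 kHz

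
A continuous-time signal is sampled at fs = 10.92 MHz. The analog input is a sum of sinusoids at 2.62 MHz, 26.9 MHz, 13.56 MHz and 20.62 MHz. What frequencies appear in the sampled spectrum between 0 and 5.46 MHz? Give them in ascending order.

fs/2 = 5.46 MHz.
2.62 MHz ≤ fs/2 = 5.46 MHz, passes unchanged.
26.9 MHz mod fs = 5.06 MHz.
5.06 MHz ≤ fs/2 = 5.46 MHz, appears at 5.06 MHz.
13.56 MHz mod fs = 2.64 MHz.
2.64 MHz ≤ fs/2 = 5.46 MHz, appears at 2.64 MHz.
20.62 MHz mod fs = 9.7 MHz.
9.7 MHz > fs/2 = 5.46 MHz, folds to fs − 9.7 MHz = 1.22 MHz.
Distinct values: {1.22 MHz, 2.62 MHz, 2.64 MHz, 5.06 MHz}.

1.22 MHz, 2.62 MHz, 2.64 MHz, 5.06 MHz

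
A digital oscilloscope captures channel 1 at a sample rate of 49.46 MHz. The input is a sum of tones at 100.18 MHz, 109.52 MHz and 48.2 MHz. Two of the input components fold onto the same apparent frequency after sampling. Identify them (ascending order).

48.2 MHz, 100.18 MHz

fs/2 = 24.73 MHz.
100.18 MHz mod fs = 1.26 MHz.
1.26 MHz ≤ fs/2 = 24.73 MHz, appears at 1.26 MHz.
109.52 MHz mod fs = 10.6 MHz.
10.6 MHz ≤ fs/2 = 24.73 MHz, appears at 10.6 MHz.
48.2 MHz > fs/2 = 24.73 MHz, folds to fs − 48.2 MHz = 1.26 MHz.
48.2 MHz and 100.18 MHz both map to 1.26 MHz.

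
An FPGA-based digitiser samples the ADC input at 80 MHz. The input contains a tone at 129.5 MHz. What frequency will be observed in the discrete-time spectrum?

30.5 MHz

129.5 MHz mod fs = 49.5 MHz.
49.5 MHz > fs/2 = 40 MHz, folds to fs − 49.5 MHz = 30.5 MHz.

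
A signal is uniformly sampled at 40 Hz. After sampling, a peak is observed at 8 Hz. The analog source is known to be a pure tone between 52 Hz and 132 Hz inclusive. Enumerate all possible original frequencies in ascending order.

72 Hz, 88 Hz, 112 Hz, 128 Hz

Frequencies that alias to 8 Hz are k·fs ± 8 Hz for integer k ≥ 0.
k=0: 8 Hz.
k=1: 32 Hz, 48 Hz.
k=2: 72 Hz, 88 Hz.
k=3: 112 Hz, 128 Hz.
k=4: 152 Hz, 168 Hz.
Within [52 Hz, 132 Hz]: 72 Hz, 88 Hz, 112 Hz, 128 Hz.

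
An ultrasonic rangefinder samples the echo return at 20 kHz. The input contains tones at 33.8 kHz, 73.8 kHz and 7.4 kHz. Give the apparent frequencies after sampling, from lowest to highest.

fs/2 = 10 kHz.
33.8 kHz mod fs = 13.8 kHz.
13.8 kHz > fs/2 = 10 kHz, folds to fs − 13.8 kHz = 6.2 kHz.
73.8 kHz mod fs = 13.8 kHz.
13.8 kHz > fs/2 = 10 kHz, folds to fs − 13.8 kHz = 6.2 kHz.
7.4 kHz ≤ fs/2 = 10 kHz, passes unchanged.
Distinct values: {6.2 kHz, 7.4 kHz}.

6.2 kHz, 7.4 kHz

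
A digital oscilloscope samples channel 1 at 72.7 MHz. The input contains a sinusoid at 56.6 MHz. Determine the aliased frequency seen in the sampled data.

16.1 MHz

56.6 MHz > fs/2 = 36.35 MHz, folds to fs − 56.6 MHz = 16.1 MHz.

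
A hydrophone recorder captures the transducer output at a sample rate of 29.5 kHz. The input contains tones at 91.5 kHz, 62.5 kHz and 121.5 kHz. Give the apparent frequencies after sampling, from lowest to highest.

fs/2 = 14.75 kHz.
91.5 kHz mod fs = 3 kHz.
3 kHz ≤ fs/2 = 14.75 kHz, appears at 3 kHz.
62.5 kHz mod fs = 3.5 kHz.
3.5 kHz ≤ fs/2 = 14.75 kHz, appears at 3.5 kHz.
121.5 kHz mod fs = 3.5 kHz.
3.5 kHz ≤ fs/2 = 14.75 kHz, appears at 3.5 kHz.
Distinct values: {3 kHz, 3.5 kHz}.

3 kHz, 3.5 kHz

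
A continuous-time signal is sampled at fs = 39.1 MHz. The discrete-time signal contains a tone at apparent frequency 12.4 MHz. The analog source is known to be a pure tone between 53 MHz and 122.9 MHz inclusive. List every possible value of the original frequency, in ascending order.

65.8 MHz, 90.6 MHz, 104.9 MHz

Frequencies that alias to 12.4 MHz are k·fs ± 12.4 MHz for integer k ≥ 0.
k=0: 12.4 MHz.
k=1: 26.7 MHz, 51.5 MHz.
k=2: 65.8 MHz, 90.6 MHz.
k=3: 104.9 MHz, 129.7 MHz.
k=4: 144 MHz, 168.8 MHz.
Within [53 MHz, 122.9 MHz]: 65.8 MHz, 90.6 MHz, 104.9 MHz.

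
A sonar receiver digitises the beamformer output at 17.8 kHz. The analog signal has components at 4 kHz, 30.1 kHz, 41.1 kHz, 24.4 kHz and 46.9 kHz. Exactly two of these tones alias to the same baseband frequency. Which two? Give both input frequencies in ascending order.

30.1 kHz, 41.1 kHz

fs/2 = 8.9 kHz.
4 kHz ≤ fs/2 = 8.9 kHz, passes unchanged.
30.1 kHz mod fs = 12.3 kHz.
12.3 kHz > fs/2 = 8.9 kHz, folds to fs − 12.3 kHz = 5.5 kHz.
41.1 kHz mod fs = 5.5 kHz.
5.5 kHz ≤ fs/2 = 8.9 kHz, appears at 5.5 kHz.
24.4 kHz mod fs = 6.6 kHz.
6.6 kHz ≤ fs/2 = 8.9 kHz, appears at 6.6 kHz.
46.9 kHz mod fs = 11.3 kHz.
11.3 kHz > fs/2 = 8.9 kHz, folds to fs − 11.3 kHz = 6.5 kHz.
30.1 kHz and 41.1 kHz both map to 5.5 kHz.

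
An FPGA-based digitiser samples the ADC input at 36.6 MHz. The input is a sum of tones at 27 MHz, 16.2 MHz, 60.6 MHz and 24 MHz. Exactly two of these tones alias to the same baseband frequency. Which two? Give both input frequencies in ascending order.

fs/2 = 18.3 MHz.
27 MHz > fs/2 = 18.3 MHz, folds to fs − 27 MHz = 9.6 MHz.
16.2 MHz ≤ fs/2 = 18.3 MHz, passes unchanged.
60.6 MHz mod fs = 24 MHz.
24 MHz > fs/2 = 18.3 MHz, folds to fs − 24 MHz = 12.6 MHz.
24 MHz > fs/2 = 18.3 MHz, folds to fs − 24 MHz = 12.6 MHz.
24 MHz and 60.6 MHz both map to 12.6 MHz.

24 MHz, 60.6 MHz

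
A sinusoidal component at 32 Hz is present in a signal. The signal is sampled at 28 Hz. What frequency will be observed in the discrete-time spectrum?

32 Hz mod fs = 4 Hz.
4 Hz ≤ fs/2 = 14 Hz, appears at 4 Hz.

4 Hz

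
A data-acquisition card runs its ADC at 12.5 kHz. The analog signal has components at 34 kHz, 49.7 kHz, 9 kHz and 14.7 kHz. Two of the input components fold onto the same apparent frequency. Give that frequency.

fs/2 = 6.25 kHz.
34 kHz mod fs = 9 kHz.
9 kHz > fs/2 = 6.25 kHz, folds to fs − 9 kHz = 3.5 kHz.
49.7 kHz mod fs = 12.2 kHz.
12.2 kHz > fs/2 = 6.25 kHz, folds to fs − 12.2 kHz = 0.3 kHz.
9 kHz > fs/2 = 6.25 kHz, folds to fs − 9 kHz = 3.5 kHz.
14.7 kHz mod fs = 2.2 kHz.
2.2 kHz ≤ fs/2 = 6.25 kHz, appears at 2.2 kHz.
9 kHz and 34 kHz both map to 3.5 kHz.

3.5 kHz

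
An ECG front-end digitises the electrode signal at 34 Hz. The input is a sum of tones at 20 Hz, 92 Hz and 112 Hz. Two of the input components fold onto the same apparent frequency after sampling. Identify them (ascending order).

fs/2 = 17 Hz.
20 Hz > fs/2 = 17 Hz, folds to fs − 20 Hz = 14 Hz.
92 Hz mod fs = 24 Hz.
24 Hz > fs/2 = 17 Hz, folds to fs − 24 Hz = 10 Hz.
112 Hz mod fs = 10 Hz.
10 Hz ≤ fs/2 = 17 Hz, appears at 10 Hz.
92 Hz and 112 Hz both map to 10 Hz.

92 Hz, 112 Hz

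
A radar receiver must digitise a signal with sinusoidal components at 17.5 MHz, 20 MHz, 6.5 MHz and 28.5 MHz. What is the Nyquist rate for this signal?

57 MHz

Highest-frequency component: 28.5 MHz.
Nyquist rate = 2 × 28.5 MHz = 57 MHz.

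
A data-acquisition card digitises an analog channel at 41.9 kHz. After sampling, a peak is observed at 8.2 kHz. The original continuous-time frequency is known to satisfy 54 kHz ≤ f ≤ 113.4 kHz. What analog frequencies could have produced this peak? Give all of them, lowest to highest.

Frequencies that alias to 8.2 kHz are k·fs ± 8.2 kHz for integer k ≥ 0.
k=0: 8.2 kHz.
k=1: 33.7 kHz, 50.1 kHz.
k=2: 75.6 kHz, 92 kHz.
k=3: 117.5 kHz, 133.9 kHz.
Within [54 kHz, 113.4 kHz]: 75.6 kHz, 92 kHz.

75.6 kHz, 92 kHz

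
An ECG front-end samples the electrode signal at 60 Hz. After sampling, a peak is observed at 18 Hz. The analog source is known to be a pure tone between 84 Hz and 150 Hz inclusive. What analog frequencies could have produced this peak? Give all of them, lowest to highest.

Frequencies that alias to 18 Hz are k·fs ± 18 Hz for integer k ≥ 0.
k=0: 18 Hz.
k=1: 42 Hz, 78 Hz.
k=2: 102 Hz, 138 Hz.
k=3: 162 Hz, 198 Hz.
Within [84 Hz, 150 Hz]: 102 Hz, 138 Hz.

102 Hz, 138 Hz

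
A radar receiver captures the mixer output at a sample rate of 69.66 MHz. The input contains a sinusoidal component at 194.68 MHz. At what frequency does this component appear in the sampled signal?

194.68 MHz mod fs = 55.36 MHz.
55.36 MHz > fs/2 = 34.83 MHz, folds to fs − 55.36 MHz = 14.3 MHz.

14.3 MHz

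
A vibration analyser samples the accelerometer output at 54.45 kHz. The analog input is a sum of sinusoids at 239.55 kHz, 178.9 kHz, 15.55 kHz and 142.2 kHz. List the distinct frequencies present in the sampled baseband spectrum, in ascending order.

fs/2 = 27.225 kHz.
239.55 kHz mod fs = 21.75 kHz.
21.75 kHz ≤ fs/2 = 27.225 kHz, appears at 21.75 kHz.
178.9 kHz mod fs = 15.55 kHz.
15.55 kHz ≤ fs/2 = 27.225 kHz, appears at 15.55 kHz.
15.55 kHz ≤ fs/2 = 27.225 kHz, passes unchanged.
142.2 kHz mod fs = 33.3 kHz.
33.3 kHz > fs/2 = 27.225 kHz, folds to fs − 33.3 kHz = 21.15 kHz.
Distinct values: {15.55 kHz, 21.15 kHz, 21.75 kHz}.

15.55 kHz, 21.15 kHz, 21.75 kHz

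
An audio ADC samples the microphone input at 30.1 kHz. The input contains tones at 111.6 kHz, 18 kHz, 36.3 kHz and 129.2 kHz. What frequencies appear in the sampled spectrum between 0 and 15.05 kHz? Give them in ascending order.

fs/2 = 15.05 kHz.
111.6 kHz mod fs = 21.3 kHz.
21.3 kHz > fs/2 = 15.05 kHz, folds to fs − 21.3 kHz = 8.8 kHz.
18 kHz > fs/2 = 15.05 kHz, folds to fs − 18 kHz = 12.1 kHz.
36.3 kHz mod fs = 6.2 kHz.
6.2 kHz ≤ fs/2 = 15.05 kHz, appears at 6.2 kHz.
129.2 kHz mod fs = 8.8 kHz.
8.8 kHz ≤ fs/2 = 15.05 kHz, appears at 8.8 kHz.
Distinct values: {6.2 kHz, 8.8 kHz, 12.1 kHz}.

6.2 kHz, 8.8 kHz, 12.1 kHz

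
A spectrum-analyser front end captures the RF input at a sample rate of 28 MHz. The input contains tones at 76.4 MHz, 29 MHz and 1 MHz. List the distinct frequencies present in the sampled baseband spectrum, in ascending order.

fs/2 = 14 MHz.
76.4 MHz mod fs = 20.4 MHz.
20.4 MHz > fs/2 = 14 MHz, folds to fs − 20.4 MHz = 7.6 MHz.
29 MHz mod fs = 1 MHz.
1 MHz ≤ fs/2 = 14 MHz, appears at 1 MHz.
1 MHz ≤ fs/2 = 14 MHz, passes unchanged.
Distinct values: {1 MHz, 7.6 MHz}.

1 MHz, 7.6 MHz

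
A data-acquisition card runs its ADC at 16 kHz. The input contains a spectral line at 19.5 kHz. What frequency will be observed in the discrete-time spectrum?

3.5 kHz

19.5 kHz mod fs = 3.5 kHz.
3.5 kHz ≤ fs/2 = 8 kHz, appears at 3.5 kHz.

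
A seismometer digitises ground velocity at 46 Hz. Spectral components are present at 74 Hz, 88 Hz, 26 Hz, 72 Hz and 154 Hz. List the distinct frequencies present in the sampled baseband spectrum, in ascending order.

4 Hz, 16 Hz, 18 Hz, 20 Hz

fs/2 = 23 Hz.
74 Hz mod fs = 28 Hz.
28 Hz > fs/2 = 23 Hz, folds to fs − 28 Hz = 18 Hz.
88 Hz mod fs = 42 Hz.
42 Hz > fs/2 = 23 Hz, folds to fs − 42 Hz = 4 Hz.
26 Hz > fs/2 = 23 Hz, folds to fs − 26 Hz = 20 Hz.
72 Hz mod fs = 26 Hz.
26 Hz > fs/2 = 23 Hz, folds to fs − 26 Hz = 20 Hz.
154 Hz mod fs = 16 Hz.
16 Hz ≤ fs/2 = 23 Hz, appears at 16 Hz.
Distinct values: {4 Hz, 16 Hz, 18 Hz, 20 Hz}.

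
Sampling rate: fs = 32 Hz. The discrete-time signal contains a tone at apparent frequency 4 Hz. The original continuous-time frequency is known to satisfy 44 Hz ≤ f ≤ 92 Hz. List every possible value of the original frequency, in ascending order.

60 Hz, 68 Hz, 92 Hz

Frequencies that alias to 4 Hz are k·fs ± 4 Hz for integer k ≥ 0.
k=0: 4 Hz.
k=1: 28 Hz, 36 Hz.
k=2: 60 Hz, 68 Hz.
k=3: 92 Hz, 100 Hz.
k=4: 124 Hz, 132 Hz.
Within [44 Hz, 92 Hz]: 60 Hz, 68 Hz, 92 Hz.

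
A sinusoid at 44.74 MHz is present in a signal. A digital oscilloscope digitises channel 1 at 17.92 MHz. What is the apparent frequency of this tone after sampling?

8.9 MHz

44.74 MHz mod fs = 8.9 MHz.
8.9 MHz ≤ fs/2 = 8.96 MHz, appears at 8.9 MHz.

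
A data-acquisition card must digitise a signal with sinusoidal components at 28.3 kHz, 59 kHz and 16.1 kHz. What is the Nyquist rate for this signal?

Highest-frequency component: 59 kHz.
Nyquist rate = 2 × 59 kHz = 118 kHz.

118 kHz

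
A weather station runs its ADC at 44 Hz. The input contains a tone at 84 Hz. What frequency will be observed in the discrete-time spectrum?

84 Hz mod fs = 40 Hz.
40 Hz > fs/2 = 22 Hz, folds to fs − 40 Hz = 4 Hz.

4 Hz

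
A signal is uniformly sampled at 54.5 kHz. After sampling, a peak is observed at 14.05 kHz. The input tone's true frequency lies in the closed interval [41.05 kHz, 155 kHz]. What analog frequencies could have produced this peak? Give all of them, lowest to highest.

68.55 kHz, 94.95 kHz, 123.05 kHz, 149.45 kHz

Frequencies that alias to 14.05 kHz are k·fs ± 14.05 kHz for integer k ≥ 0.
k=0: 14.05 kHz.
k=1: 40.45 kHz, 68.55 kHz.
k=2: 94.95 kHz, 123.05 kHz.
k=3: 149.45 kHz, 177.55 kHz.
k=4: 203.95 kHz, 232.05 kHz.
Within [41.05 kHz, 155 kHz]: 68.55 kHz, 94.95 kHz, 123.05 kHz, 149.45 kHz.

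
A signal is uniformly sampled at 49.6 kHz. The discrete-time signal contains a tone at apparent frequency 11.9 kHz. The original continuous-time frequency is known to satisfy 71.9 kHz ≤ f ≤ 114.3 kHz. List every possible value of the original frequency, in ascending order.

Frequencies that alias to 11.9 kHz are k·fs ± 11.9 kHz for integer k ≥ 0.
k=0: 11.9 kHz.
k=1: 37.7 kHz, 61.5 kHz.
k=2: 87.3 kHz, 111.1 kHz.
k=3: 136.9 kHz, 160.7 kHz.
Within [71.9 kHz, 114.3 kHz]: 87.3 kHz, 111.1 kHz.

87.3 kHz, 111.1 kHz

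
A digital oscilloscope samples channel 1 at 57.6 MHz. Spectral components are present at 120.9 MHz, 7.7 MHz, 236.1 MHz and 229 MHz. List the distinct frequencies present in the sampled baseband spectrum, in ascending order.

fs/2 = 28.8 MHz.
120.9 MHz mod fs = 5.7 MHz.
5.7 MHz ≤ fs/2 = 28.8 MHz, appears at 5.7 MHz.
7.7 MHz ≤ fs/2 = 28.8 MHz, passes unchanged.
236.1 MHz mod fs = 5.7 MHz.
5.7 MHz ≤ fs/2 = 28.8 MHz, appears at 5.7 MHz.
229 MHz mod fs = 56.2 MHz.
56.2 MHz > fs/2 = 28.8 MHz, folds to fs − 56.2 MHz = 1.4 MHz.
Distinct values: {1.4 MHz, 5.7 MHz, 7.7 MHz}.

1.4 MHz, 5.7 MHz, 7.7 MHz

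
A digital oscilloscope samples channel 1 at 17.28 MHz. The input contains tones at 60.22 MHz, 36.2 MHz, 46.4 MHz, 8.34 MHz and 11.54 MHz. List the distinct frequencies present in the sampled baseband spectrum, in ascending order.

1.64 MHz, 5.44 MHz, 5.74 MHz, 8.34 MHz, 8.38 MHz

fs/2 = 8.64 MHz.
60.22 MHz mod fs = 8.38 MHz.
8.38 MHz ≤ fs/2 = 8.64 MHz, appears at 8.38 MHz.
36.2 MHz mod fs = 1.64 MHz.
1.64 MHz ≤ fs/2 = 8.64 MHz, appears at 1.64 MHz.
46.4 MHz mod fs = 11.84 MHz.
11.84 MHz > fs/2 = 8.64 MHz, folds to fs − 11.84 MHz = 5.44 MHz.
8.34 MHz ≤ fs/2 = 8.64 MHz, passes unchanged.
11.54 MHz > fs/2 = 8.64 MHz, folds to fs − 11.54 MHz = 5.74 MHz.
Distinct values: {1.64 MHz, 5.44 MHz, 5.74 MHz, 8.34 MHz, 8.38 MHz}.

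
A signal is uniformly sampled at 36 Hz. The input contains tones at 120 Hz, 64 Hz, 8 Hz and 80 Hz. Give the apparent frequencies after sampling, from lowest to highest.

fs/2 = 18 Hz.
120 Hz mod fs = 12 Hz.
12 Hz ≤ fs/2 = 18 Hz, appears at 12 Hz.
64 Hz mod fs = 28 Hz.
28 Hz > fs/2 = 18 Hz, folds to fs − 28 Hz = 8 Hz.
8 Hz ≤ fs/2 = 18 Hz, passes unchanged.
80 Hz mod fs = 8 Hz.
8 Hz ≤ fs/2 = 18 Hz, appears at 8 Hz.
Distinct values: {8 Hz, 12 Hz}.

8 Hz, 12 Hz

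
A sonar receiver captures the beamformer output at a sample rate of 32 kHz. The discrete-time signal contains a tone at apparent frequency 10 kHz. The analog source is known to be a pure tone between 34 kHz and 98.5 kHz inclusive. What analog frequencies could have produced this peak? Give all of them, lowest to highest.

Frequencies that alias to 10 kHz are k·fs ± 10 kHz for integer k ≥ 0.
k=0: 10 kHz.
k=1: 22 kHz, 42 kHz.
k=2: 54 kHz, 74 kHz.
k=3: 86 kHz, 106 kHz.
k=4: 118 kHz, 138 kHz.
Within [34 kHz, 98.5 kHz]: 42 kHz, 54 kHz, 74 kHz, 86 kHz.

42 kHz, 54 kHz, 74 kHz, 86 kHz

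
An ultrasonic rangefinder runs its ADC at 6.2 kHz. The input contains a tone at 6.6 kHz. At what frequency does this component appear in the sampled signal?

6.6 kHz mod fs = 0.4 kHz.
0.4 kHz ≤ fs/2 = 3.1 kHz, appears at 0.4 kHz.

0.4 kHz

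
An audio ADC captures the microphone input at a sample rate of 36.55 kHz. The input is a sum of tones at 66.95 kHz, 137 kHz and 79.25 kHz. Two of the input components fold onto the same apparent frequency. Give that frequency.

fs/2 = 18.275 kHz.
66.95 kHz mod fs = 30.4 kHz.
30.4 kHz > fs/2 = 18.275 kHz, folds to fs − 30.4 kHz = 6.15 kHz.
137 kHz mod fs = 27.35 kHz.
27.35 kHz > fs/2 = 18.275 kHz, folds to fs − 27.35 kHz = 9.2 kHz.
79.25 kHz mod fs = 6.15 kHz.
6.15 kHz ≤ fs/2 = 18.275 kHz, appears at 6.15 kHz.
66.95 kHz and 79.25 kHz both map to 6.15 kHz.

6.15 kHz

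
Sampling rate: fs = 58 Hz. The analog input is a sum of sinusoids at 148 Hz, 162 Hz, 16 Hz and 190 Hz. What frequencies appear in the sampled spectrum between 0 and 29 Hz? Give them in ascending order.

12 Hz, 16 Hz, 26 Hz

fs/2 = 29 Hz.
148 Hz mod fs = 32 Hz.
32 Hz > fs/2 = 29 Hz, folds to fs − 32 Hz = 26 Hz.
162 Hz mod fs = 46 Hz.
46 Hz > fs/2 = 29 Hz, folds to fs − 46 Hz = 12 Hz.
16 Hz ≤ fs/2 = 29 Hz, passes unchanged.
190 Hz mod fs = 16 Hz.
16 Hz ≤ fs/2 = 29 Hz, appears at 16 Hz.
Distinct values: {12 Hz, 16 Hz, 26 Hz}.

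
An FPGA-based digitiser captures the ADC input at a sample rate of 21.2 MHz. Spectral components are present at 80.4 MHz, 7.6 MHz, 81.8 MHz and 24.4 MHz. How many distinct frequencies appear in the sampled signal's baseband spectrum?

fs/2 = 10.6 MHz.
80.4 MHz mod fs = 16.8 MHz.
16.8 MHz > fs/2 = 10.6 MHz, folds to fs − 16.8 MHz = 4.4 MHz.
7.6 MHz ≤ fs/2 = 10.6 MHz, passes unchanged.
81.8 MHz mod fs = 18.2 MHz.
18.2 MHz > fs/2 = 10.6 MHz, folds to fs − 18.2 MHz = 3 MHz.
24.4 MHz mod fs = 3.2 MHz.
3.2 MHz ≤ fs/2 = 10.6 MHz, appears at 3.2 MHz.
Distinct values: {3 MHz, 3.2 MHz, 4.4 MHz, 7.6 MHz} → 4.

4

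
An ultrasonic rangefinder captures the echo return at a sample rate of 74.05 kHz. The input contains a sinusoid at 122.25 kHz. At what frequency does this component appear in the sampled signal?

25.85 kHz

122.25 kHz mod fs = 48.2 kHz.
48.2 kHz > fs/2 = 37.025 kHz, folds to fs − 48.2 kHz = 25.85 kHz.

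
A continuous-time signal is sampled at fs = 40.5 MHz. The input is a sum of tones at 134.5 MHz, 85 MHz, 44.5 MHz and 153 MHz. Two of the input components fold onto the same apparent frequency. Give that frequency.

fs/2 = 20.25 MHz.
134.5 MHz mod fs = 13 MHz.
13 MHz ≤ fs/2 = 20.25 MHz, appears at 13 MHz.
85 MHz mod fs = 4 MHz.
4 MHz ≤ fs/2 = 20.25 MHz, appears at 4 MHz.
44.5 MHz mod fs = 4 MHz.
4 MHz ≤ fs/2 = 20.25 MHz, appears at 4 MHz.
153 MHz mod fs = 31.5 MHz.
31.5 MHz > fs/2 = 20.25 MHz, folds to fs − 31.5 MHz = 9 MHz.
44.5 MHz and 85 MHz both map to 4 MHz.

4 MHz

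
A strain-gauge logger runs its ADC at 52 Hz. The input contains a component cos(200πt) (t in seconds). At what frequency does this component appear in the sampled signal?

4 Hz

ω = 200π rad/s → f = ω/(2π) = 100 Hz.
100 Hz mod fs = 48 Hz.
48 Hz > fs/2 = 26 Hz, folds to fs − 48 Hz = 4 Hz.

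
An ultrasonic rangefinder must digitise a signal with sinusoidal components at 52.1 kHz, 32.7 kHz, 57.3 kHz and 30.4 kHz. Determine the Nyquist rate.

Highest-frequency component: 57.3 kHz.
Nyquist rate = 2 × 57.3 kHz = 114.6 kHz.

114.6 kHz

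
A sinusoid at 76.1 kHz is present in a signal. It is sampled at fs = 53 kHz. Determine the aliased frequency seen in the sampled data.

76.1 kHz mod fs = 23.1 kHz.
23.1 kHz ≤ fs/2 = 26.5 kHz, appears at 23.1 kHz.

23.1 kHz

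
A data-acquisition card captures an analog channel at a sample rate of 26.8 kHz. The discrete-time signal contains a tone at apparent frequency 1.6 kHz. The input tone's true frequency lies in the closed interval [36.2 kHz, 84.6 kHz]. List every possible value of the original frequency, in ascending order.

Frequencies that alias to 1.6 kHz are k·fs ± 1.6 kHz for integer k ≥ 0.
k=0: 1.6 kHz.
k=1: 25.2 kHz, 28.4 kHz.
k=2: 52 kHz, 55.2 kHz.
k=3: 78.8 kHz, 82 kHz.
k=4: 105.6 kHz, 108.8 kHz.
Within [36.2 kHz, 84.6 kHz]: 52 kHz, 55.2 kHz, 78.8 kHz, 82 kHz.

52 kHz, 55.2 kHz, 78.8 kHz, 82 kHz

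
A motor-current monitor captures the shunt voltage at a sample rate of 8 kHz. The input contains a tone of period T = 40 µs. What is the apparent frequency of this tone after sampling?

T = 40 µs → f = 1/T = 25 kHz.
25 kHz mod fs = 1 kHz.
1 kHz ≤ fs/2 = 4 kHz, appears at 1 kHz.

1 kHz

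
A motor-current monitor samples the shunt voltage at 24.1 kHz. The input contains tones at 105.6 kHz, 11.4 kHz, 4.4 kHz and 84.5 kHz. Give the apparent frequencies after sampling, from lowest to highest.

4.4 kHz, 9.2 kHz, 11.4 kHz, 11.9 kHz

fs/2 = 12.05 kHz.
105.6 kHz mod fs = 9.2 kHz.
9.2 kHz ≤ fs/2 = 12.05 kHz, appears at 9.2 kHz.
11.4 kHz ≤ fs/2 = 12.05 kHz, passes unchanged.
4.4 kHz ≤ fs/2 = 12.05 kHz, passes unchanged.
84.5 kHz mod fs = 12.2 kHz.
12.2 kHz > fs/2 = 12.05 kHz, folds to fs − 12.2 kHz = 11.9 kHz.
Distinct values: {4.4 kHz, 9.2 kHz, 11.4 kHz, 11.9 kHz}.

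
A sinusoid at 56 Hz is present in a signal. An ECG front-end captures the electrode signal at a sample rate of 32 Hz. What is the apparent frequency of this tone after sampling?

8 Hz

56 Hz mod fs = 24 Hz.
24 Hz > fs/2 = 16 Hz, folds to fs − 24 Hz = 8 Hz.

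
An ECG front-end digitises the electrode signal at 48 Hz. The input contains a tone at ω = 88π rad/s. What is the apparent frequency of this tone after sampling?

ω = 88π rad/s → f = ω/(2π) = 44 Hz.
44 Hz > fs/2 = 24 Hz, folds to fs − 44 Hz = 4 Hz.

4 Hz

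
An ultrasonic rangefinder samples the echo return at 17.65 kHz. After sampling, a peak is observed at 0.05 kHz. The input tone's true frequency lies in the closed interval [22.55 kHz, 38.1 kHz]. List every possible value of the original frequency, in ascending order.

Frequencies that alias to 0.05 kHz are k·fs ± 0.05 kHz for integer k ≥ 0.
k=0: 0.05 kHz.
k=1: 17.6 kHz, 17.7 kHz.
k=2: 35.25 kHz, 35.35 kHz.
k=3: 52.9 kHz, 53 kHz.
Within [22.55 kHz, 38.1 kHz]: 35.25 kHz, 35.35 kHz.

35.25 kHz, 35.35 kHz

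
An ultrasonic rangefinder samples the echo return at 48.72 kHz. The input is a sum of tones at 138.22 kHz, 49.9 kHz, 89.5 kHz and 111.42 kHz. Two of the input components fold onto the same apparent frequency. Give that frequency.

7.94 kHz

fs/2 = 24.36 kHz.
138.22 kHz mod fs = 40.78 kHz.
40.78 kHz > fs/2 = 24.36 kHz, folds to fs − 40.78 kHz = 7.94 kHz.
49.9 kHz mod fs = 1.18 kHz.
1.18 kHz ≤ fs/2 = 24.36 kHz, appears at 1.18 kHz.
89.5 kHz mod fs = 40.78 kHz.
40.78 kHz > fs/2 = 24.36 kHz, folds to fs − 40.78 kHz = 7.94 kHz.
111.42 kHz mod fs = 13.98 kHz.
13.98 kHz ≤ fs/2 = 24.36 kHz, appears at 13.98 kHz.
89.5 kHz and 138.22 kHz both map to 7.94 kHz.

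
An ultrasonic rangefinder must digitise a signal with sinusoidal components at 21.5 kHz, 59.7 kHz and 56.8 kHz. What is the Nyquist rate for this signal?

Highest-frequency component: 59.7 kHz.
Nyquist rate = 2 × 59.7 kHz = 119.4 kHz.

119.4 kHz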